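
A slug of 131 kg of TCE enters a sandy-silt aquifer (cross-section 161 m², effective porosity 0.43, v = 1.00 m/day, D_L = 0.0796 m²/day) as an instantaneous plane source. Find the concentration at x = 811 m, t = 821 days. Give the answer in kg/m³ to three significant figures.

For an instantaneous plane source, C(x,t) = M/(n_e·A·√(4πDt)) · exp(−(x−vt)²/(4Dt)), with n_e·A the pore (flow) area.
Plume center vt = 1.00 × 821 = 821 m, so the well at 811 m is 10 m upgradient of the peak.
√(4πDt) = 28.66 m, giving peak height M/(n_e·A·√(4πDt)) = 131/(0.43 × 161 × 28.66) = 0.06602 kg/m³.
(x−vt)²/(4Dt) = (-10)²/(4 × 0.0796 × 821) = 0.3825; exp(−0.3825) = 0.6822.
C = 0.06602 × 0.6822 = 0.0450 kg/m³.

0.0450 kg/m³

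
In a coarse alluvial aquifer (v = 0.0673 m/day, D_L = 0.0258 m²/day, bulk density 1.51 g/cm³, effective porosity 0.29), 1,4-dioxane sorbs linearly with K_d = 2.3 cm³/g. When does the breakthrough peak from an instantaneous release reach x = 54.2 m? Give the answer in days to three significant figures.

10400 days

Retardation factor R = 1 + ρ_b·K_d/n = 1 + 1.51 × 2.3/0.29 = 12.98.
Sorption retards both mechanisms: v_R = v/R = 0.005185 m/day, D_R = D/R = 0.001988 m²/day.
Peak time from v_R²t² + 2D_R t − x² = 0: t = (√(D_R² + v_R²x²) − D_R)/v_R².
√(D_R² + v_R²x²) = √(0.001988² + 0.005185² × 54.2²) = 0.2810; v_R² = 2.688e-05.
t = (0.2810 − 0.001988)/2.688e-05 = 10400 days.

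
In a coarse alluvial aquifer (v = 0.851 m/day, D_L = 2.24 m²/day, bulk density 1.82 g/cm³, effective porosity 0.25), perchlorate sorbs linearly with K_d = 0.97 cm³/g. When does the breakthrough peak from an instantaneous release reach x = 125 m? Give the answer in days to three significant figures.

Retardation factor R = 1 + ρ_b·K_d/n = 1 + 1.82 × 0.97/0.25 = 8.062.
Sorption retards both mechanisms: v_R = v/R = 0.1056 m/day, D_R = D/R = 0.2778 m²/day.
Peak time from v_R²t² + 2D_R t − x² = 0: t = (√(D_R² + v_R²x²) − D_R)/v_R².
√(D_R² + v_R²x²) = √(0.2778² + 0.1056² × 125²) = 13.20; v_R² = 0.01115.
t = (13.20 − 0.2778)/0.01115 = 1160 days.

1160 days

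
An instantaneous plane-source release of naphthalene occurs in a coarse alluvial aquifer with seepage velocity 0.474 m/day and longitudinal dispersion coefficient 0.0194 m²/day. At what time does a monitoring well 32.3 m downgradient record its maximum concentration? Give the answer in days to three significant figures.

68.1 days

For the 1D instantaneous-source solution, setting ∂C/∂t = 0 at fixed x gives v²t² + 2Dt − x² = 0, so t = (√(D² + v²x²) − D)/v².
√(D² + v²x²) = √(0.0194² + 0.474² × 32.3²) = 15.31; v² = 0.224676.
t = (15.31 − 0.0194)/0.224676 = 68.1 days (vs. the pure-advection estimate x/v = 68.1 d).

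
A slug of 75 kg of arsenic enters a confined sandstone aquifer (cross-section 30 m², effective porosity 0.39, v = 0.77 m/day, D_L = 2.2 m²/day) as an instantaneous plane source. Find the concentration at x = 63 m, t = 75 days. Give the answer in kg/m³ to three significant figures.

For an instantaneous plane source, C(x,t) = M/(n_e·A·√(4πDt)) · exp(−(x−vt)²/(4Dt)), with n_e·A the pore (flow) area.
Plume center vt = 0.77 × 75 = 57.75 m, so the well at 63 m is 5.25 m downgradient of the peak.
√(4πDt) = 45.54 m, giving peak height M/(n_e·A·√(4πDt)) = 75/(0.39 × 30 × 45.54) = 0.1408 kg/m³.
(x−vt)²/(4Dt) = (5.25)²/(4 × 2.2 × 75) = 0.04176; exp(−0.04176) = 0.9591.
C = 0.1408 × 0.9591 = 0.135 kg/m³.

0.135 kg/m³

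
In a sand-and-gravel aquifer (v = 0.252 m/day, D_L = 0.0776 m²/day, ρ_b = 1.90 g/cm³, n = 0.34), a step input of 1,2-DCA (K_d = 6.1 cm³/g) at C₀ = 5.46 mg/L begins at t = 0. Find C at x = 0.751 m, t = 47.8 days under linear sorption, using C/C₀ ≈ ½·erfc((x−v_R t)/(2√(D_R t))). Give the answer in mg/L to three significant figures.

1.02 mg/L

Retardation factor R = 1 + ρ_b·K_d/n = 1 + 1.90 × 6.1/0.34 = 35.09.
Sorption retards both mechanisms: v_R = v/R = 0.007182 m/day, D_R = D/R = 0.002211 m²/day.
v_R·t = 0.007182 × 47.8 = 0.3432996 m; 2√(D_R t) = 0.6502 m; argument = (0.751 − 0.3432996)/0.6502 = 0.6270.
C = C₀ × ½·erfc(0.6270) = 5.46 × 0.1876 = 1.02 mg/L.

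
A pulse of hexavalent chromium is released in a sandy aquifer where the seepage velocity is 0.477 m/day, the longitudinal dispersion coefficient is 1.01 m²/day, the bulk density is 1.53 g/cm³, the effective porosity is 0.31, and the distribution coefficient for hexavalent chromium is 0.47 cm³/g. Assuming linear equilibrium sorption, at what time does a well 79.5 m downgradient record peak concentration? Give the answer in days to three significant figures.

Retardation factor R = 1 + ρ_b·K_d/n = 1 + 1.53 × 0.47/0.31 = 3.320.
Sorption retards both mechanisms: v_R = v/R = 0.1437 m/day, D_R = D/R = 0.3042 m²/day.
Peak time from v_R²t² + 2D_R t − x² = 0: t = (√(D_R² + v_R²x²) − D_R)/v_R².
√(D_R² + v_R²x²) = √(0.3042² + 0.1437² × 79.5²) = 11.43; v_R² = 0.02065.
t = (11.43 − 0.3042)/0.02065 = 539 days.

539 days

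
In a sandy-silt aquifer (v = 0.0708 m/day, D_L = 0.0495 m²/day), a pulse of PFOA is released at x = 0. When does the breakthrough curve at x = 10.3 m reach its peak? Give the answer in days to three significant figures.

136 days

For the 1D instantaneous-source solution, setting ∂C/∂t = 0 at fixed x gives v²t² + 2Dt − x² = 0, so t = (√(D² + v²x²) − D)/v².
√(D² + v²x²) = √(0.0495² + 0.0708² × 10.3²) = 0.7309; v² = 0.00501264.
t = (0.7309 − 0.0495)/0.00501264 = 136 days (vs. the pure-advection estimate x/v = 145 d).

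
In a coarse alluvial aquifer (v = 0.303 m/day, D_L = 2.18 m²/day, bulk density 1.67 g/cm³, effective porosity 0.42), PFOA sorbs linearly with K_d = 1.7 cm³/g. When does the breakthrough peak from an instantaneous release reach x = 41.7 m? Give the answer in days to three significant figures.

Retardation factor R = 1 + ρ_b·K_d/n = 1 + 1.67 × 1.7/0.42 = 7.760.
Sorption retards both mechanisms: v_R = v/R = 0.03905 m/day, D_R = D/R = 0.2809 m²/day.
Peak time from v_R²t² + 2D_R t − x² = 0: t = (√(D_R² + v_R²x²) − D_R)/v_R².
√(D_R² + v_R²x²) = √(0.2809² + 0.03905² × 41.7²) = 1.652; v_R² = 0.001525.
t = (1.652 − 0.2809)/0.001525 = 899 days.

899 days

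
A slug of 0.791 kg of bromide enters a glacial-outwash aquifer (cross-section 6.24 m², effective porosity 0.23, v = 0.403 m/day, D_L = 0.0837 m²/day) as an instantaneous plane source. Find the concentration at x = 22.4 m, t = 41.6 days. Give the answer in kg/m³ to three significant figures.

0.00852 kg/m³

For an instantaneous plane source, C(x,t) = M/(n_e·A·√(4πDt)) · exp(−(x−vt)²/(4Dt)), with n_e·A the pore (flow) area.
Plume center vt = 0.403 × 41.6 = 16.7648 m, so the well at 22.4 m is 5.6352 m downgradient of the peak.
√(4πDt) = 6.615 m, giving peak height M/(n_e·A·√(4πDt)) = 0.791/(0.23 × 6.24 × 6.615) = 0.08332 kg/m³.
(x−vt)²/(4Dt) = (5.6352)²/(4 × 0.0837 × 41.6) = 2.280; exp(−2.280) = 0.1023.
C = 0.08332 × 0.1023 = 0.00852 kg/m³.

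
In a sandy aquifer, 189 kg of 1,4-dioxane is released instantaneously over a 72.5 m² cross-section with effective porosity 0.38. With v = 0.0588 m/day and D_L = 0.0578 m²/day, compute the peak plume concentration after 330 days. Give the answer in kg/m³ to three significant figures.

The peak of an instantaneous 1D plume sits at x = vt; there the Gaussian factor is 1 and C_max = M/(n_e·A·√(4πDt)), where n_e·A is the pore area the mass is dissolved in.
√(4πDt) = √(4π × 0.0578 × 330) = 15.48 m, so C_max = 189/(0.38 × 72.5 × 15.48) = 0.443 kg/m³.

0.443 kg/m³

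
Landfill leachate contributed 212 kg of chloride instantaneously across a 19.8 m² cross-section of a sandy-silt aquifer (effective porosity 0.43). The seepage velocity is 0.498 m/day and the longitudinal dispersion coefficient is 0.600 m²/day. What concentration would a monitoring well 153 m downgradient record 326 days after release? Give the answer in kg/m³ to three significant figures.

For an instantaneous plane source, C(x,t) = M/(n_e·A·√(4πDt)) · exp(−(x−vt)²/(4Dt)), with n_e·A the pore (flow) area.
Plume center vt = 0.498 × 326 = 162.348 m, so the well at 153 m is 9.348 m upgradient of the peak.
√(4πDt) = 49.58 m, giving peak height M/(n_e·A·√(4πDt)) = 212/(0.43 × 19.8 × 49.58) = 0.5022 kg/m³.
(x−vt)²/(4Dt) = (-9.348)²/(4 × 0.600 × 326) = 0.1117; exp(−0.1117) = 0.8943.
C = 0.5022 × 0.8943 = 0.449 kg/m³.

0.449 kg/m³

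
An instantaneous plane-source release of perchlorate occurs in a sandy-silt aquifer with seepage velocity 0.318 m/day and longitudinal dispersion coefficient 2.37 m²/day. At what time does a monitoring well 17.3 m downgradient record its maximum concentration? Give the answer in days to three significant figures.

For the 1D instantaneous-source solution, setting ∂C/∂t = 0 at fixed x gives v²t² + 2Dt − x² = 0, so t = (√(D² + v²x²) − D)/v².
√(D² + v²x²) = √(2.37² + 0.318² × 17.3²) = 5.990; v² = 0.101124.
t = (5.990 − 2.37)/0.101124 = 35.8 days (vs. the pure-advection estimate x/v = 54.4 d).

35.8 days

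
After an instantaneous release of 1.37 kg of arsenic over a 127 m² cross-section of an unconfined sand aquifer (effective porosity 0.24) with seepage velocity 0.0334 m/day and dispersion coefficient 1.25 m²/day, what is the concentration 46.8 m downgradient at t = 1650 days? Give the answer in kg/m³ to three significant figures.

For an instantaneous plane source, C(x,t) = M/(n_e·A·√(4πDt)) · exp(−(x−vt)²/(4Dt)), with n_e·A the pore (flow) area.
Plume center vt = 0.0334 × 1650 = 55.11 m, so the well at 46.8 m is 8.31 m upgradient of the peak.
√(4πDt) = 161.0 m, giving peak height M/(n_e·A·√(4πDt)) = 1.37/(0.24 × 127 × 161.0) = 0.0002792 kg/m³.
(x−vt)²/(4Dt) = (-8.31)²/(4 × 1.25 × 1650) = 0.008370; exp(−0.008370) = 0.9917.
C = 0.0002792 × 0.9917 = 0.000277 kg/m³.

0.000277 kg/m³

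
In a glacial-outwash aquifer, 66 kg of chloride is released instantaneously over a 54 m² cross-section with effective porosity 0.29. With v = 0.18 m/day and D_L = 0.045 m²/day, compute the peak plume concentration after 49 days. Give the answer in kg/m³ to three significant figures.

The peak of an instantaneous 1D plume sits at x = vt; there the Gaussian factor is 1 and C_max = M/(n_e·A·√(4πDt)), where n_e·A is the pore area the mass is dissolved in.
√(4πDt) = √(4π × 0.045 × 49) = 5.264 m, so C_max = 66/(0.29 × 54 × 5.264) = 0.801 kg/m³.

0.801 kg/m³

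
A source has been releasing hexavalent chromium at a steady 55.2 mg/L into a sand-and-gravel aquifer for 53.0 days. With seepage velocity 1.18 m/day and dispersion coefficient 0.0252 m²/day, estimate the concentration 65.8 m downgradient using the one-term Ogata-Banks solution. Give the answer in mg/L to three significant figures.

1.27 mg/L

For a continuous step input, C/C₀ ≈ ½·erfc((x−vt)/(2√(Dt))).
vt = 1.18 × 53.0 = 62.54 m and 2√(Dt) = 2√(0.0252 × 53.0) = 2.311 m.
Argument (x−vt)/(2√(Dt)) = (65.8 − 62.54)/2.311 = 1.411; ½·erfc(1.411) = 0.02300.
C = 55.2 × 0.02300 = 1.27 mg/L.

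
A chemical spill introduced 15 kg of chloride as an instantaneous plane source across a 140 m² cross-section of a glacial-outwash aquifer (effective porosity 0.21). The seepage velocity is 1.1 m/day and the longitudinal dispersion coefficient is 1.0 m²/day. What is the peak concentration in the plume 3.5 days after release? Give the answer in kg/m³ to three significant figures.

0.0769 kg/m³

The peak of an instantaneous 1D plume sits at x = vt; there the Gaussian factor is 1 and C_max = M/(n_e·A·√(4πDt)), where n_e·A is the pore area the mass is dissolved in.
√(4πDt) = √(4π × 1.0 × 3.5) = 6.632 m, so C_max = 15/(0.21 × 140 × 6.632) = 0.0769 kg/m³.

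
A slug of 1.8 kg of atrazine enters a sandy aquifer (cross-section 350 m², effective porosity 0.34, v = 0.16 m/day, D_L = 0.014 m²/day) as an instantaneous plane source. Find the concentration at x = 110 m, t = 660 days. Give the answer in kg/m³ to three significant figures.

For an instantaneous plane source, C(x,t) = M/(n_e·A·√(4πDt)) · exp(−(x−vt)²/(4Dt)), with n_e·A the pore (flow) area.
Plume center vt = 0.16 × 660 = 105.6 m, so the well at 110 m is 4.4 m downgradient of the peak.
√(4πDt) = 10.78 m, giving peak height M/(n_e·A·√(4πDt)) = 1.8/(0.34 × 350 × 10.78) = 0.001403 kg/m³.
(x−vt)²/(4Dt) = (4.4)²/(4 × 0.014 × 660) = 0.5238; exp(−0.5238) = 0.5923.
C = 0.001403 × 0.5923 = 0.000831 kg/m³.

0.000831 kg/m³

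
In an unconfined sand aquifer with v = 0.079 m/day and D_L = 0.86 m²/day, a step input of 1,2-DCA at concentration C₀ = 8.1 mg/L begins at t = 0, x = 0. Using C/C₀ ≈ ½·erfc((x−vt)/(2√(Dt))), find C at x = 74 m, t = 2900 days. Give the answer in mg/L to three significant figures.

For a continuous step input, C/C₀ ≈ ½·erfc((x−vt)/(2√(Dt))).
vt = 0.079 × 2900 = 229.1 m and 2√(Dt) = 2√(0.86 × 2900) = 99.88 m.
Argument (x−vt)/(2√(Dt)) = (74 − 229.1)/99.88 = -1.553; ½·erfc(-1.553) = 0.9860.
C = 8.1 × 0.9860 = 7.99 mg/L.

7.99 mg/L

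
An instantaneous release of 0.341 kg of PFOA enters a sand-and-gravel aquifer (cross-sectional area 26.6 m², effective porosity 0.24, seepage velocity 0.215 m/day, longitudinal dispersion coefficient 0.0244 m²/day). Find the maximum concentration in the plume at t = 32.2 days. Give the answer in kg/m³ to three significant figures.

0.0170 kg/m³

The peak of an instantaneous 1D plume sits at x = vt; there the Gaussian factor is 1 and C_max = M/(n_e·A·√(4πDt)), where n_e·A is the pore area the mass is dissolved in.
√(4πDt) = √(4π × 0.0244 × 32.2) = 3.142 m, so C_max = 0.341/(0.24 × 26.6 × 3.142) = 0.0170 kg/m³.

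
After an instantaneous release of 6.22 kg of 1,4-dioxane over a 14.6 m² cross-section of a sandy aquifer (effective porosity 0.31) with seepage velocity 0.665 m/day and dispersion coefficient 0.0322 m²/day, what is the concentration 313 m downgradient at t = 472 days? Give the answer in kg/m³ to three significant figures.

For an instantaneous plane source, C(x,t) = M/(n_e·A·√(4πDt)) · exp(−(x−vt)²/(4Dt)), with n_e·A the pore (flow) area.
Plume center vt = 0.665 × 472 = 313.88 m, so the well at 313 m is 0.88 m upgradient of the peak.
√(4πDt) = 13.82 m, giving peak height M/(n_e·A·√(4πDt)) = 6.22/(0.31 × 14.6 × 13.82) = 0.09944 kg/m³.
(x−vt)²/(4Dt) = (-0.88)²/(4 × 0.0322 × 472) = 0.01274; exp(−0.01274) = 0.9873.
C = 0.09944 × 0.9873 = 0.0982 kg/m³.

0.0982 kg/m³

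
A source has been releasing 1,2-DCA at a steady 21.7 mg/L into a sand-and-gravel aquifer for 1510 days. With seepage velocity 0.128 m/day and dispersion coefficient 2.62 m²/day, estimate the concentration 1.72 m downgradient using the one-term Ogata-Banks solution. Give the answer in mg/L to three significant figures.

21.4 mg/L

For a continuous step input, C/C₀ ≈ ½·erfc((x−vt)/(2√(Dt))).
vt = 0.128 × 1510 = 193.28 m and 2√(Dt) = 2√(2.62 × 1510) = 125.8 m.
Argument (x−vt)/(2√(Dt)) = (1.72 − 193.28)/125.8 = -1.523; ½·erfc(-1.523) = 0.9844.
C = 21.7 × 0.9844 = 21.4 mg/L.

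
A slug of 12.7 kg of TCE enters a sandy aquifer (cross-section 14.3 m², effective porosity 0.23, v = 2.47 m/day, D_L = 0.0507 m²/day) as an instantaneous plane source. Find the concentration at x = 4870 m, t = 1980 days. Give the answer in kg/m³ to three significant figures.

For an instantaneous plane source, C(x,t) = M/(n_e·A·√(4πDt)) · exp(−(x−vt)²/(4Dt)), with n_e·A the pore (flow) area.
Plume center vt = 2.47 × 1980 = 4890.6 m, so the well at 4870 m is 20.6 m upgradient of the peak.
√(4πDt) = 35.52 m, giving peak height M/(n_e·A·√(4πDt)) = 12.7/(0.23 × 14.3 × 35.52) = 0.1087 kg/m³.
(x−vt)²/(4Dt) = (-20.6)²/(4 × 0.0507 × 1980) = 1.057; exp(−1.057) = 0.3475.
C = 0.1087 × 0.3475 = 0.0378 kg/m³.

0.0378 kg/m³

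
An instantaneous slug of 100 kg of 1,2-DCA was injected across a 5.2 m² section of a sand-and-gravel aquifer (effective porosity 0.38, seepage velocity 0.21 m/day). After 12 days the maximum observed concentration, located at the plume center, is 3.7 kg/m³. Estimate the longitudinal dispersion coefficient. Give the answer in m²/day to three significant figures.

At the plume center C_max = M/(n_e·A·√(4πDt)), so D = M²/(4πt·(n_e·A·C_max)²).
n_e·A·C_max = 0.38 × 5.2 × 3.7 = 7.311 kg/m.
D = 100²/(4π × 12 × 7.311²) = 1.24 m²/day.

1.24 m²/day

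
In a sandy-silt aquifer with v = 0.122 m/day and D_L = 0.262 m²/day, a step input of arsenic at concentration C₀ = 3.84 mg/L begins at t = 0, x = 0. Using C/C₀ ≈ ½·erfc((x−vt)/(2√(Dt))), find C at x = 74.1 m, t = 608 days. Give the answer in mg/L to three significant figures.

1.93 mg/L

For a continuous step input, C/C₀ ≈ ½·erfc((x−vt)/(2√(Dt))).
vt = 0.122 × 608 = 74.176 m and 2√(Dt) = 2√(0.262 × 608) = 25.24 m.
Argument (x−vt)/(2√(Dt)) = (74.1 − 74.176)/25.24 = -0.003011; ½·erfc(-0.003011) = 0.5017.
C = 3.84 × 0.5017 = 1.93 mg/L.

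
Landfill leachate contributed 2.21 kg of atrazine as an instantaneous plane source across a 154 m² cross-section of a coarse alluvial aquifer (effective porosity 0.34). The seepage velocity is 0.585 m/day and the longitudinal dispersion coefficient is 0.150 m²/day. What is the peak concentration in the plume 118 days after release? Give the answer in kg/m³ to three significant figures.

0.00283 kg/m³

The peak of an instantaneous 1D plume sits at x = vt; there the Gaussian factor is 1 and C_max = M/(n_e·A·√(4πDt)), where n_e·A is the pore area the mass is dissolved in.
√(4πDt) = √(4π × 0.150 × 118) = 14.91 m, so C_max = 2.21/(0.34 × 154 × 14.91) = 0.00283 kg/m³.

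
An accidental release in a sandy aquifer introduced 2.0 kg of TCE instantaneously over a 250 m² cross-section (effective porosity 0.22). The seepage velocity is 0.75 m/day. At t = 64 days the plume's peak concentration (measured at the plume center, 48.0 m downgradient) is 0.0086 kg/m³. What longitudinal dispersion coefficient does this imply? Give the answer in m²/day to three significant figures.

At the plume center C_max = M/(n_e·A·√(4πDt)), so D = M²/(4πt·(n_e·A·C_max)²).
n_e·A·C_max = 0.22 × 250 × 0.0086 = 0.4730 kg/m.
D = 2.0²/(4π × 64 × 0.4730²) = 0.0222 m²/day.

0.0222 m²/day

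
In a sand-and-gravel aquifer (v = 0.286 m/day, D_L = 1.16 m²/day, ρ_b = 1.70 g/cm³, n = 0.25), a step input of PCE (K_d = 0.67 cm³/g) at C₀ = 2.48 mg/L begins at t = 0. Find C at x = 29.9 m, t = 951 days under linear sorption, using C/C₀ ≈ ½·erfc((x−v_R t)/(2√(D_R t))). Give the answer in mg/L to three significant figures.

2.06 mg/L

Retardation factor R = 1 + ρ_b·K_d/n = 1 + 1.70 × 0.67/0.25 = 5.556.
Sorption retards both mechanisms: v_R = v/R = 0.05148 m/day, D_R = D/R = 0.2088 m²/day.
v_R·t = 0.05148 × 951 = 48.95748 m; 2√(D_R t) = 28.18 m; argument = (29.9 − 48.95748)/28.18 = -0.6763.
C = C₀ × ½·erfc(-0.6763) = 2.48 × 0.8306 = 2.06 mg/L.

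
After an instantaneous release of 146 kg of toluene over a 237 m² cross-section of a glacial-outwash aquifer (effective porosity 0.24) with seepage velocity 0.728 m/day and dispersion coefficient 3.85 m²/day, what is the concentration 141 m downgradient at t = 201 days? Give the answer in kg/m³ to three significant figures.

0.0258 kg/m³

For an instantaneous plane source, C(x,t) = M/(n_e·A·√(4πDt)) · exp(−(x−vt)²/(4Dt)), with n_e·A the pore (flow) area.
Plume center vt = 0.728 × 201 = 146.328 m, so the well at 141 m is 5.328 m upgradient of the peak.
√(4πDt) = 98.61 m, giving peak height M/(n_e·A·√(4πDt)) = 146/(0.24 × 237 × 98.61) = 0.02603 kg/m³.
(x−vt)²/(4Dt) = (-5.328)²/(4 × 3.85 × 201) = 0.009171; exp(−0.009171) = 0.9909.
C = 0.02603 × 0.9909 = 0.0258 kg/m³.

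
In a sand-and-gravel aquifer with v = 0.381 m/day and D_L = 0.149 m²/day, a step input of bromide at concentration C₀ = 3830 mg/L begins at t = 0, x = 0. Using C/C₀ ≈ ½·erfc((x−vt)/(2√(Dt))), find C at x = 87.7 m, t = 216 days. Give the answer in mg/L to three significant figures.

959 mg/L

For a continuous step input, C/C₀ ≈ ½·erfc((x−vt)/(2√(Dt))).
vt = 0.381 × 216 = 82.296 m and 2√(Dt) = 2√(0.149 × 216) = 11.35 m.
Argument (x−vt)/(2√(Dt)) = (87.7 − 82.296)/11.35 = 0.4761; ½·erfc(0.4761) = 0.2504.
C = 3830 × 0.2504 = 959 mg/L.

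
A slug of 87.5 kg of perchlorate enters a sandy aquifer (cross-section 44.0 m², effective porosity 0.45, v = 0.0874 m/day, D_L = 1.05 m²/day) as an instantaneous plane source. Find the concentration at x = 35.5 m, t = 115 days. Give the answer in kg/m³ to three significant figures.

0.0297 kg/m³

For an instantaneous plane source, C(x,t) = M/(n_e·A·√(4πDt)) · exp(−(x−vt)²/(4Dt)), with n_e·A the pore (flow) area.
Plume center vt = 0.0874 × 115 = 10.051 m, so the well at 35.5 m is 25.449 m downgradient of the peak.
√(4πDt) = 38.95 m, giving peak height M/(n_e·A·√(4πDt)) = 87.5/(0.45 × 44.0 × 38.95) = 0.1135 kg/m³.
(x−vt)²/(4Dt) = (25.449)²/(4 × 1.05 × 115) = 1.341; exp(−1.341) = 0.2616.
C = 0.1135 × 0.2616 = 0.0297 kg/m³.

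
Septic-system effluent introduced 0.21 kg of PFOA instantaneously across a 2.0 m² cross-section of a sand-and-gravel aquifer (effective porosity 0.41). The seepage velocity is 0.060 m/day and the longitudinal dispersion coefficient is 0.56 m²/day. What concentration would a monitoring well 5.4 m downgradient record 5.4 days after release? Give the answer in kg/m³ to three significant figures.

0.00494 kg/m³

For an instantaneous plane source, C(x,t) = M/(n_e·A·√(4πDt)) · exp(−(x−vt)²/(4Dt)), with n_e·A the pore (flow) area.
Plume center vt = 0.060 × 5.4 = 0.324 m, so the well at 5.4 m is 5.076 m downgradient of the peak.
√(4πDt) = 6.164 m, giving peak height M/(n_e·A·√(4πDt)) = 0.21/(0.41 × 2.0 × 6.164) = 0.04155 kg/m³.
(x−vt)²/(4Dt) = (5.076)²/(4 × 0.56 × 5.4) = 2.130; exp(−2.130) = 0.1188.
C = 0.04155 × 0.1188 = 0.00494 kg/m³.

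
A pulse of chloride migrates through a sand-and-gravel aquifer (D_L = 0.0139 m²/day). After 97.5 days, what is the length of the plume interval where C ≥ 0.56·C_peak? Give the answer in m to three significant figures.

3.55 m

The plume is Gaussian with σ = √(2Dt) = √(2 × 0.0139 × 97.5) = 1.646 m.
C/C_peak = exp(−Δx²/(2σ²)) = 0.56 ⇒ Δx = σ·√(−2 ln 0.56) = 1.646 × 1.077 = 1.773 m.
Width = 2Δx = 3.55 m.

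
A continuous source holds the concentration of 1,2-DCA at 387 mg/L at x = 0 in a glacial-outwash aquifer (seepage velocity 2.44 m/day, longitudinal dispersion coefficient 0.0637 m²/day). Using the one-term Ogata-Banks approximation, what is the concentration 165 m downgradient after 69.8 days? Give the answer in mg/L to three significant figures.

For a continuous step input, C/C₀ ≈ ½·erfc((x−vt)/(2√(Dt))).
vt = 2.44 × 69.8 = 170.312 m and 2√(Dt) = 2√(0.0637 × 69.8) = 4.217 m.
Argument (x−vt)/(2√(Dt)) = (165 − 170.312)/4.217 = -1.260; ½·erfc(-1.260) = 0.9626.
C = 387 × 0.9626 = 373 mg/L.

373 mg/L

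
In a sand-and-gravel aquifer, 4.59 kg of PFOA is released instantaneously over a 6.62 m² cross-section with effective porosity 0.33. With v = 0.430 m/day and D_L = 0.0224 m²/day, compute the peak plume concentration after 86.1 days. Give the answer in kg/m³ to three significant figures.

0.427 kg/m³

The peak of an instantaneous 1D plume sits at x = vt; there the Gaussian factor is 1 and C_max = M/(n_e·A·√(4πDt)), where n_e·A is the pore area the mass is dissolved in.
√(4πDt) = √(4π × 0.0224 × 86.1) = 4.923 m, so C_max = 4.59/(0.33 × 6.62 × 4.923) = 0.427 kg/m³.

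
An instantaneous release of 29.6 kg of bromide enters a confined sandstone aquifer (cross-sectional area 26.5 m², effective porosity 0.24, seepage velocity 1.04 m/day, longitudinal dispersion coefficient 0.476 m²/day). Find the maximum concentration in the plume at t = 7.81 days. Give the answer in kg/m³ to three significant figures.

0.681 kg/m³

The peak of an instantaneous 1D plume sits at x = vt; there the Gaussian factor is 1 and C_max = M/(n_e·A·√(4πDt)), where n_e·A is the pore area the mass is dissolved in.
√(4πDt) = √(4π × 0.476 × 7.81) = 6.835 m, so C_max = 29.6/(0.24 × 26.5 × 6.835) = 0.681 kg/m³.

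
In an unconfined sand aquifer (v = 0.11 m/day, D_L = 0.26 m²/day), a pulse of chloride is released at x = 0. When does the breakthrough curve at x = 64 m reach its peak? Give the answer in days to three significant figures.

561 days

For the 1D instantaneous-source solution, setting ∂C/∂t = 0 at fixed x gives v²t² + 2Dt − x² = 0, so t = (√(D² + v²x²) − D)/v².
√(D² + v²x²) = √(0.26² + 0.11² × 64²) = 7.045; v² = 0.0121.
t = (7.045 − 0.26)/0.0121 = 561 days (vs. the pure-advection estimate x/v = 582 d).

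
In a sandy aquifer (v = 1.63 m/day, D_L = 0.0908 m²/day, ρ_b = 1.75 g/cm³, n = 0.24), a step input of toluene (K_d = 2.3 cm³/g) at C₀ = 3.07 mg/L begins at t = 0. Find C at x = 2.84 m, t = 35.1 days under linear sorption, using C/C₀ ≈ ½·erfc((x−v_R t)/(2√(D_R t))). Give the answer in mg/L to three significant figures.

2.26 mg/L

Retardation factor R = 1 + ρ_b·K_d/n = 1 + 1.75 × 2.3/0.24 = 17.77.
Sorption retards both mechanisms: v_R = v/R = 0.09173 m/day, D_R = D/R = 0.005110 m²/day.
v_R·t = 0.09173 × 35.1 = 3.219723 m; 2√(D_R t) = 0.8470 m; argument = (2.84 − 3.219723)/0.8470 = -0.4483.
C = C₀ × ½·erfc(-0.4483) = 3.07 × 0.7370 = 2.26 mg/L.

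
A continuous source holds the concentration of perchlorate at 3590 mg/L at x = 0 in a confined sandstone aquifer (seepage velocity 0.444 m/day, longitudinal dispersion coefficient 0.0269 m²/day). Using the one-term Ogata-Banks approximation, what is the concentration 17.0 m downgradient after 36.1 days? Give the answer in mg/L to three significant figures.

872 mg/L

For a continuous step input, C/C₀ ≈ ½·erfc((x−vt)/(2√(Dt))).
vt = 0.444 × 36.1 = 16.0284 m and 2√(Dt) = 2√(0.0269 × 36.1) = 1.971 m.
Argument (x−vt)/(2√(Dt)) = (17.0 − 16.0284)/1.971 = 0.4929; ½·erfc(0.4929) = 0.2429.
C = 3590 × 0.2429 = 872 mg/L.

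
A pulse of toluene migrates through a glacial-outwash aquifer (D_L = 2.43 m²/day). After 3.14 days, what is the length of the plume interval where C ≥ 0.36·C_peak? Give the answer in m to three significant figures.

11.2 m

The plume is Gaussian with σ = √(2Dt) = √(2 × 2.43 × 3.14) = 3.906 m.
C/C_peak = exp(−Δx²/(2σ²)) = 0.36 ⇒ Δx = σ·√(−2 ln 0.36) = 3.906 × 1.429 = 5.582 m.
Width = 2Δx = 11.2 m.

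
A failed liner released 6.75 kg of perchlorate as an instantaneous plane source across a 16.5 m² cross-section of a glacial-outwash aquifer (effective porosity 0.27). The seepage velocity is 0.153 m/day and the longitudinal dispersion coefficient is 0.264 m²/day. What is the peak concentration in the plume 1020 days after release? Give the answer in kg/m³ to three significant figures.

0.0260 kg/m³

The peak of an instantaneous 1D plume sits at x = vt; there the Gaussian factor is 1 and C_max = M/(n_e·A·√(4πDt)), where n_e·A is the pore area the mass is dissolved in.
√(4πDt) = √(4π × 0.264 × 1020) = 58.17 m, so C_max = 6.75/(0.27 × 16.5 × 58.17) = 0.0260 kg/m³.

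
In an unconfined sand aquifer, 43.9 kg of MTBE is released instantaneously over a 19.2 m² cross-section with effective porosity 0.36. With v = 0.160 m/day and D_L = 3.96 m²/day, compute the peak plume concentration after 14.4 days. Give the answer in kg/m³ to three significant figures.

The peak of an instantaneous 1D plume sits at x = vt; there the Gaussian factor is 1 and C_max = M/(n_e·A·√(4πDt)), where n_e·A is the pore area the mass is dissolved in.
√(4πDt) = √(4π × 3.96 × 14.4) = 26.77 m, so C_max = 43.9/(0.36 × 19.2 × 26.77) = 0.237 kg/m³.

0.237 kg/m³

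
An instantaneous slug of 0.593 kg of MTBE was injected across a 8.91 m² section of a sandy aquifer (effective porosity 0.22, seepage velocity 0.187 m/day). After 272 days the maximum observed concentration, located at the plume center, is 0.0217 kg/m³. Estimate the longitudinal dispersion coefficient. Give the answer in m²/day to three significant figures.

0.0569 m²/day

At the plume center C_max = M/(n_e·A·√(4πDt)), so D = M²/(4πt·(n_e·A·C_max)²).
n_e·A·C_max = 0.22 × 8.91 × 0.0217 = 0.04254 kg/m.
D = 0.593²/(4π × 272 × 0.04254²) = 0.0569 m²/day.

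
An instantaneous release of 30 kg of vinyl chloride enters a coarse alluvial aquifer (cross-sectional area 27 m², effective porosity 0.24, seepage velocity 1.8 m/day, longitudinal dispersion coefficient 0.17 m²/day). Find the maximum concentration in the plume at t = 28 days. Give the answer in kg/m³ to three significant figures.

The peak of an instantaneous 1D plume sits at x = vt; there the Gaussian factor is 1 and C_max = M/(n_e·A·√(4πDt)), where n_e·A is the pore area the mass is dissolved in.
√(4πDt) = √(4π × 0.17 × 28) = 7.734 m, so C_max = 30/(0.24 × 27 × 7.734) = 0.599 kg/m³.

0.599 kg/m³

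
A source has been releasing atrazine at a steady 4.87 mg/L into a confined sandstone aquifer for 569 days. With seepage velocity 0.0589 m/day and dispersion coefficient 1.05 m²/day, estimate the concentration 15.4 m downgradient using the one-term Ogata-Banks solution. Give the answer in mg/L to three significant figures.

3.41 mg/L

For a continuous step input, C/C₀ ≈ ½·erfc((x−vt)/(2√(Dt))).
vt = 0.0589 × 569 = 33.5141 m and 2√(Dt) = 2√(1.05 × 569) = 48.89 m.
Argument (x−vt)/(2√(Dt)) = (15.4 − 33.5141)/48.89 = -0.3705; ½·erfc(-0.3705) = 0.6998.
C = 4.87 × 0.6998 = 3.41 mg/L.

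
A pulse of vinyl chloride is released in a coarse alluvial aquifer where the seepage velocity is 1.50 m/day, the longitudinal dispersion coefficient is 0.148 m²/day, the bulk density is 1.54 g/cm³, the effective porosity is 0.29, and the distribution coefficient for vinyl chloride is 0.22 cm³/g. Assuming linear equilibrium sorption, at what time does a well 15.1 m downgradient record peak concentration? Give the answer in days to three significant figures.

21.7 days

Retardation factor R = 1 + ρ_b·K_d/n = 1 + 1.54 × 0.22/0.29 = 2.168.
Sorption retards both mechanisms: v_R = v/R = 0.6919 m/day, D_R = D/R = 0.06827 m²/day.
Peak time from v_R²t² + 2D_R t − x² = 0: t = (√(D_R² + v_R²x²) − D_R)/v_R².
√(D_R² + v_R²x²) = √(0.06827² + 0.6919² × 15.1²) = 10.45; v_R² = 0.4787.
t = (10.45 − 0.06827)/0.4787 = 21.7 days.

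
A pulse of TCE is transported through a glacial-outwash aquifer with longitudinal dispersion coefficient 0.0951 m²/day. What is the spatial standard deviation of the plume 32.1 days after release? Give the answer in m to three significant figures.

Dispersive spreading gives a Gaussian with σ² = 2Dt; advection only shifts the center.
σ = √(2 × 0.0951 × 32.1) = 2.47 m.

2.47 m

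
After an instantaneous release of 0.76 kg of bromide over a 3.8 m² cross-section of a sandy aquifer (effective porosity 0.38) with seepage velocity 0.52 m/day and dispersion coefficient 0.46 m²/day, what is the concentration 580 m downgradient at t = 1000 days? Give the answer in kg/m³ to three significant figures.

For an instantaneous plane source, C(x,t) = M/(n_e·A·√(4πDt)) · exp(−(x−vt)²/(4Dt)), with n_e·A the pore (flow) area.
Plume center vt = 0.52 × 1000 = 520 m, so the well at 580 m is 60 m downgradient of the peak.
√(4πDt) = 76.03 m, giving peak height M/(n_e·A·√(4πDt)) = 0.76/(0.38 × 3.8 × 76.03) = 0.006922 kg/m³.
(x−vt)²/(4Dt) = (60)²/(4 × 0.46 × 1000) = 1.957; exp(−1.957) = 0.1413.
C = 0.006922 × 0.1413 = 0.000978 kg/m³.

0.000978 kg/m³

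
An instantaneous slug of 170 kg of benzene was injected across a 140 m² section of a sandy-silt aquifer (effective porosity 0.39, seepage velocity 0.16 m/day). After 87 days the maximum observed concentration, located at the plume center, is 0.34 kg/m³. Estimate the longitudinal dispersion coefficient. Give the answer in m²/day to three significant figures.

At the plume center C_max = M/(n_e·A·√(4πDt)), so D = M²/(4πt·(n_e·A·C_max)²).
n_e·A·C_max = 0.39 × 140 × 0.34 = 18.56 kg/m.
D = 170²/(4π × 87 × 18.56²) = 0.0767 m²/day.

0.0767 m²/day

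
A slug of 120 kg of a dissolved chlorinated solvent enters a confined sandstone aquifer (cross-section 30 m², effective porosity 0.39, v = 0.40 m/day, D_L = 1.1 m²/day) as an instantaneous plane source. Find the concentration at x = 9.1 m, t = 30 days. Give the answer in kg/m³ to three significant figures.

For an instantaneous plane source, C(x,t) = M/(n_e·A·√(4πDt)) · exp(−(x−vt)²/(4Dt)), with n_e·A the pore (flow) area.
Plume center vt = 0.40 × 30 = 12 m, so the well at 9.1 m is 2.9 m upgradient of the peak.
√(4πDt) = 20.36 m, giving peak height M/(n_e·A·√(4πDt)) = 120/(0.39 × 30 × 20.36) = 0.5038 kg/m³.
(x−vt)²/(4Dt) = (-2.9)²/(4 × 1.1 × 30) = 0.06371; exp(−0.06371) = 0.9383.
C = 0.5038 × 0.9383 = 0.473 kg/m³.

0.473 kg/m³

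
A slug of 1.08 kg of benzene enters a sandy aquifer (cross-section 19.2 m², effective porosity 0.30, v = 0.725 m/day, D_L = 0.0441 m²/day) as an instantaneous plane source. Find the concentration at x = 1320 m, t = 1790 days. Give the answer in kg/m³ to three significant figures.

For an instantaneous plane source, C(x,t) = M/(n_e·A·√(4πDt)) · exp(−(x−vt)²/(4Dt)), with n_e·A the pore (flow) area.
Plume center vt = 0.725 × 1790 = 1297.75 m, so the well at 1320 m is 22.25 m downgradient of the peak.
√(4πDt) = 31.50 m, giving peak height M/(n_e·A·√(4πDt)) = 1.08/(0.30 × 19.2 × 31.50) = 0.005952 kg/m³.
(x−vt)²/(4Dt) = (22.25)²/(4 × 0.0441 × 1790) = 1.568; exp(−1.568) = 0.2085.
C = 0.005952 × 0.2085 = 0.00124 kg/m³.

0.00124 kg/m³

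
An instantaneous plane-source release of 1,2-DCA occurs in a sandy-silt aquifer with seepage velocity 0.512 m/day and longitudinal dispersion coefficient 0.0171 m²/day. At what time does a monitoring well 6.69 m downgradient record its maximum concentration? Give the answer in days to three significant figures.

For the 1D instantaneous-source solution, setting ∂C/∂t = 0 at fixed x gives v²t² + 2Dt − x² = 0, so t = (√(D² + v²x²) − D)/v².
√(D² + v²x²) = √(0.0171² + 0.512² × 6.69²) = 3.425; v² = 0.262144.
t = (3.425 − 0.0171)/0.262144 = 13.0 days (vs. the pure-advection estimate x/v = 13.1 d).

13.0 days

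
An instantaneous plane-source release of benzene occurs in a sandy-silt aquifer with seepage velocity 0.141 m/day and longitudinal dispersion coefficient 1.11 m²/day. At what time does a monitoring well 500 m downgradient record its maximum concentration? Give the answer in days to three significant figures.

For the 1D instantaneous-source solution, setting ∂C/∂t = 0 at fixed x gives v²t² + 2Dt − x² = 0, so t = (√(D² + v²x²) − D)/v².
√(D² + v²x²) = √(1.11² + 0.141² × 500²) = 70.51; v² = 0.019881.
t = (70.51 − 1.11)/0.019881 = 3490 days (vs. the pure-advection estimate x/v = 3550 d).

3490 days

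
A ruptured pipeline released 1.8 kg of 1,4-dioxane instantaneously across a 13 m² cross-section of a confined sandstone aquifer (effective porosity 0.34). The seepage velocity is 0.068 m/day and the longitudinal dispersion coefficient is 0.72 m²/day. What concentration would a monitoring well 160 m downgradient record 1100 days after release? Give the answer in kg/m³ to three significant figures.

For an instantaneous plane source, C(x,t) = M/(n_e·A·√(4πDt)) · exp(−(x−vt)²/(4Dt)), with n_e·A the pore (flow) area.
Plume center vt = 0.068 × 1100 = 74.8 m, so the well at 160 m is 85.2 m downgradient of the peak.
√(4πDt) = 99.76 m, giving peak height M/(n_e·A·√(4πDt)) = 1.8/(0.34 × 13 × 99.76) = 0.004082 kg/m³.
(x−vt)²/(4Dt) = (85.2)²/(4 × 0.72 × 1100) = 2.291; exp(−2.291) = 0.1012.
C = 0.004082 × 0.1012 = 0.000413 kg/m³.

0.000413 kg/m³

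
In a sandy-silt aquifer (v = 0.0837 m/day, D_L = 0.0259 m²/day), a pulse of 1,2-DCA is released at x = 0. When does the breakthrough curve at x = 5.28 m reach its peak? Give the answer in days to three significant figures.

59.5 days

For the 1D instantaneous-source solution, setting ∂C/∂t = 0 at fixed x gives v²t² + 2Dt − x² = 0, so t = (√(D² + v²x²) − D)/v².
√(D² + v²x²) = √(0.0259² + 0.0837² × 5.28²) = 0.4427; v² = 0.00700569.
t = (0.4427 − 0.0259)/0.00700569 = 59.5 days (vs. the pure-advection estimate x/v = 63.1 d).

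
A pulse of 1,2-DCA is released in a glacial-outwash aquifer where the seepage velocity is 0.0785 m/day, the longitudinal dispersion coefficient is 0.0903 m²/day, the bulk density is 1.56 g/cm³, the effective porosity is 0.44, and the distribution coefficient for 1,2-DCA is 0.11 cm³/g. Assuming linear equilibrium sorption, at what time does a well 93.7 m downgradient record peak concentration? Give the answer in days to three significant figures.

1640 days

Retardation factor R = 1 + ρ_b·K_d/n = 1 + 1.56 × 0.11/0.44 = 1.390.
Sorption retards both mechanisms: v_R = v/R = 0.05647 m/day, D_R = D/R = 0.06496 m²/day.
Peak time from v_R²t² + 2D_R t − x² = 0: t = (√(D_R² + v_R²x²) − D_R)/v_R².
√(D_R² + v_R²x²) = √(0.06496² + 0.05647² × 93.7²) = 5.292; v_R² = 0.003189.
t = (5.292 − 0.06496)/0.003189 = 1640 days.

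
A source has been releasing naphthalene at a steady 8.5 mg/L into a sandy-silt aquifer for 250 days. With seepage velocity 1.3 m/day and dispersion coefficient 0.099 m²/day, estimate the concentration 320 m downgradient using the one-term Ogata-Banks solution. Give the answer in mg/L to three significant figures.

6.47 mg/L

For a continuous step input, C/C₀ ≈ ½·erfc((x−vt)/(2√(Dt))).
vt = 1.3 × 250 = 325 m and 2√(Dt) = 2√(0.099 × 250) = 9.950 m.
Argument (x−vt)/(2√(Dt)) = (320 − 325)/9.950 = -0.5025; ½·erfc(-0.5025) = 0.7613.
C = 8.5 × 0.7613 = 6.47 mg/L.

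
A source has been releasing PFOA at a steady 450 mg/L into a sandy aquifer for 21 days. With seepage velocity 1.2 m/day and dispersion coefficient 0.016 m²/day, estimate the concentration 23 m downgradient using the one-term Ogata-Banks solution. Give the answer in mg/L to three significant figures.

448 mg/L

For a continuous step input, C/C₀ ≈ ½·erfc((x−vt)/(2√(Dt))).
vt = 1.2 × 21 = 25.2 m and 2√(Dt) = 2√(0.016 × 21) = 1.159 m.
Argument (x−vt)/(2√(Dt)) = (23 − 25.2)/1.159 = -1.898; ½·erfc(-1.898) = 0.9964.
C = 450 × 0.9964 = 448 mg/L.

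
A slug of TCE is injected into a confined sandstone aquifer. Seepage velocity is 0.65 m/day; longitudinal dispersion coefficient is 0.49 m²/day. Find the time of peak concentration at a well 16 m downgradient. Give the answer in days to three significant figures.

For the 1D instantaneous-source solution, setting ∂C/∂t = 0 at fixed x gives v²t² + 2Dt − x² = 0, so t = (√(D² + v²x²) − D)/v².
√(D² + v²x²) = √(0.49² + 0.65² × 16²) = 10.41; v² = 0.4225.
t = (10.41 − 0.49)/0.4225 = 23.5 days (vs. the pure-advection estimate x/v = 24.6 d).

23.5 days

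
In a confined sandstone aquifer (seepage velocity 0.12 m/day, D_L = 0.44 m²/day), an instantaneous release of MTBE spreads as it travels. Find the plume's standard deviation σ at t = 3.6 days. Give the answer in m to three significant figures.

1.78 m

Dispersive spreading gives a Gaussian with σ² = 2Dt; advection only shifts the center.
σ = √(2 × 0.44 × 3.6) = 1.78 m.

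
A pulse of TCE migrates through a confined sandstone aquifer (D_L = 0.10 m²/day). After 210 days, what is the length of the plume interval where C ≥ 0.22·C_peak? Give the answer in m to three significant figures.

22.6 m

The plume is Gaussian with σ = √(2Dt) = √(2 × 0.10 × 210) = 6.481 m.
C/C_peak = exp(−Δx²/(2σ²)) = 0.22 ⇒ Δx = σ·√(−2 ln 0.22) = 6.481 × 1.740 = 11.28 m.
Width = 2Δx = 22.6 m.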